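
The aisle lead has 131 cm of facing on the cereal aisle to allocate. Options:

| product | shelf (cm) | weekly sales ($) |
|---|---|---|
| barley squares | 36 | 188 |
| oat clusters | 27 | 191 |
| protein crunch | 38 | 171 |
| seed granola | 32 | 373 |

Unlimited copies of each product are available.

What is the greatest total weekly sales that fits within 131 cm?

1492

4×seed granola uses 128 of the 131 cm and totals 1492.
Nothing else within 131 cm beats 1492.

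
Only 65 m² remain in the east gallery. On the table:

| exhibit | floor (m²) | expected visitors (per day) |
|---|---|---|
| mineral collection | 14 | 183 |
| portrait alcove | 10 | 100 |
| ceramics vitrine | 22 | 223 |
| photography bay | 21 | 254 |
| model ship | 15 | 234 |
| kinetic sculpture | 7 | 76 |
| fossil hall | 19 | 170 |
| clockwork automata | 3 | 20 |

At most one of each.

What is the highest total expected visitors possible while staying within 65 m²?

791

Density check — model ship 15.60, mineral collection 13.07, photography bay 12.10 are the best per m².
A density-first pass picks mineral collection + photography bay + model ship + kinetic sculpture + clockwork automata — 767 at 60 m².
The 7 m² tied up in kinetic sculpture is better spent on portrait alcove — total rises to 791 (63 m²).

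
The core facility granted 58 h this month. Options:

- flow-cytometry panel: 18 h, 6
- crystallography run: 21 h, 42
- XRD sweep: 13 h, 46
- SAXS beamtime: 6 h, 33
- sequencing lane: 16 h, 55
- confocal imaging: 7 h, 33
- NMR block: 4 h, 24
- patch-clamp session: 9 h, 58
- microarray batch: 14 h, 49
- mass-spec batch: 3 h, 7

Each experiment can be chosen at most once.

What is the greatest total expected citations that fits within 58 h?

Filling by ratio: XRD sweep + SAXS beamtime + confocal imaging + NMR block + patch-clamp session + microarray batch + mass-spec batch for 250, with 2 h left unused.
Replace microarray batch with sequencing lane: the trade gains 6 net, giving 256 at 58 h.

256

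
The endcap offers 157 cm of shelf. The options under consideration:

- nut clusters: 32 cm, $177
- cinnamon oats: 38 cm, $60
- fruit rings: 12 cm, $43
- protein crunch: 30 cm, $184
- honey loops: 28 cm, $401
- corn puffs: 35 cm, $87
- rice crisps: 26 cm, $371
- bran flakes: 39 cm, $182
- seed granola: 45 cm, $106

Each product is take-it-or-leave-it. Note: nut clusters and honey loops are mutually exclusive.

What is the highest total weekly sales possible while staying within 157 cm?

Best packing: fruit rings + protein crunch + honey loops + rice crisps + bran flakes — 135 cm, 1181 total.
The closest alternative, protein crunch + honey loops + rice crisps + bran flakes, reaches only 1138.

1181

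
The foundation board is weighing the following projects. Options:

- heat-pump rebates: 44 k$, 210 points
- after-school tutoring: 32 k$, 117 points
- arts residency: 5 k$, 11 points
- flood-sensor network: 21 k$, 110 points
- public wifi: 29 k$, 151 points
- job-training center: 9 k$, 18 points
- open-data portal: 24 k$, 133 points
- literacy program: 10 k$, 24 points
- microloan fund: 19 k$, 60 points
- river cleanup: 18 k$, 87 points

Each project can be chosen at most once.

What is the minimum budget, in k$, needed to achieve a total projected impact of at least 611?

123

Minimise k$ subject to total projected impact ≥ 611.
heat-pump rebates + arts residency + flood-sensor network + public wifi + open-data portal reaches 615 using 123 k$.
No combination under 123 k$ hits 611.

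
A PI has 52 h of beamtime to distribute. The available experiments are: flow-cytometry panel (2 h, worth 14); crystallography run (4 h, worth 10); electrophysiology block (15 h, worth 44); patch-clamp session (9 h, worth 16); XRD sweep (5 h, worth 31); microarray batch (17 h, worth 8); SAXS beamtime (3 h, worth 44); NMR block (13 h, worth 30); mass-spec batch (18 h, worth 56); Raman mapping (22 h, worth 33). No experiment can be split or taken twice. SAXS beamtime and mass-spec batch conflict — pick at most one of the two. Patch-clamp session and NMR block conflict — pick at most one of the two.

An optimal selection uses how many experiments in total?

Optimal total is 176.
One optimal bundle: flow-cytometry panel + crystallography run + electrophysiology block + XRD sweep + SAXS beamtime + Raman mapping (51 h).
Any selection reaching 176 contains exactly 6 experiments.

6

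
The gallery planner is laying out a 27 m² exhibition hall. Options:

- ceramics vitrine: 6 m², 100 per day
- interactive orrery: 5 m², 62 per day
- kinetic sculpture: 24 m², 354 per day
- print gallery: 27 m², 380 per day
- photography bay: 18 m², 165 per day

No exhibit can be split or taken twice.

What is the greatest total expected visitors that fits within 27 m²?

Ranking by ratio (expected visitors/m²): ceramics vitrine 16.67, kinetic sculpture 14.75, print gallery 14.07.
Taking the top-ratio exhibits first gives ceramics vitrine + interactive orrery for 162 (11 m²).
The 11 m² tied up in ceramics vitrine and interactive orrery is better spent on print gallery — total rises to 380 (27 m²).

380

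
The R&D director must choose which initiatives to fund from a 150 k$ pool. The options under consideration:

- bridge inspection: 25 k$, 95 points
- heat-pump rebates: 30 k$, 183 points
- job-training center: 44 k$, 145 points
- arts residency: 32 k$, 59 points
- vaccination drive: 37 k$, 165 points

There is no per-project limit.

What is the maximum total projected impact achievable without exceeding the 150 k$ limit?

Best packing: 5×heat-pump rebates — 150 k$, 915 total.
That's the maximum — no swap from here does better than 915.

915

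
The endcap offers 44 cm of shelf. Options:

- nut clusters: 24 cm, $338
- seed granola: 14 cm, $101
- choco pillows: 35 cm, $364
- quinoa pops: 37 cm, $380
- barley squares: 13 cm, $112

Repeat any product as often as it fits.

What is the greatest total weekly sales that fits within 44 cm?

450

Taking nut clusters + barley squares: 37 cm used, 450 in weekly sales.
Every other selection either busts 44 cm or fails to beat 450.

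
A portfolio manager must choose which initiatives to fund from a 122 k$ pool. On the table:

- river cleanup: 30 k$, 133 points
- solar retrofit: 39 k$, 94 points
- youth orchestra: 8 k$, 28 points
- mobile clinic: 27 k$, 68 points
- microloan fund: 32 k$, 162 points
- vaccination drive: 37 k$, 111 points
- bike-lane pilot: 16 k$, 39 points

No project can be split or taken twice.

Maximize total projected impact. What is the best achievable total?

The ratio heuristic lands on river cleanup + youth orchestra + microloan fund + vaccination drive (434) but leaves 15 k$ idle.
Replace youth orchestra with bike-lane pilot: the trade gains 11 net, giving 445 at 115 k$.

445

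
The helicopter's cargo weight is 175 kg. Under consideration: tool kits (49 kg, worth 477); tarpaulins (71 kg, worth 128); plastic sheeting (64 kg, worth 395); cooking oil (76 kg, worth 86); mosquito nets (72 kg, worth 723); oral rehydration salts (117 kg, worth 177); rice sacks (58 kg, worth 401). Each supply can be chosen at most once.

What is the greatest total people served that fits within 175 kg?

The ratio heuristic lands on tool kits + mosquito nets (1200) but leaves 54 kg idle.
The 72 kg tied up in mosquito nets is better spent on plastic sheeting + rice sacks — total rises to 1273 (171 kg).
Runner-up tool kits + mosquito nets tops out at 1200.

1273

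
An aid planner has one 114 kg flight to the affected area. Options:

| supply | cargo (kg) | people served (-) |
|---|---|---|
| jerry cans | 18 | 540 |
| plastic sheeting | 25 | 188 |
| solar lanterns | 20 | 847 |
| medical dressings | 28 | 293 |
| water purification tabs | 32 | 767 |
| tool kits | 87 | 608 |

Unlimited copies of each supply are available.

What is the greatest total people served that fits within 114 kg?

4235

Ranking by ratio (people served/kg): solar lanterns 42.35, jerry cans 30.00, water purification tabs 23.97.
Taking 5×solar lanterns: 100 kg used, 4235 in people served.
That's the maximum — no swap from here does better than 4235.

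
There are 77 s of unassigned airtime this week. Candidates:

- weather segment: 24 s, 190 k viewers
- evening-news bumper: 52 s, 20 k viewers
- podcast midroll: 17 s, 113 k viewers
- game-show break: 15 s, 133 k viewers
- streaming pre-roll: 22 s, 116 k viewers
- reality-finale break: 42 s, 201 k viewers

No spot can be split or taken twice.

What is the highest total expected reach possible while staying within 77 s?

Greedy by ratio would take weather segment + podcast midroll + game-show break: 56 s used, total 436.
Replace weather segment with reality-finale break: the trade gains 11 net, giving 447 at 74 s.

447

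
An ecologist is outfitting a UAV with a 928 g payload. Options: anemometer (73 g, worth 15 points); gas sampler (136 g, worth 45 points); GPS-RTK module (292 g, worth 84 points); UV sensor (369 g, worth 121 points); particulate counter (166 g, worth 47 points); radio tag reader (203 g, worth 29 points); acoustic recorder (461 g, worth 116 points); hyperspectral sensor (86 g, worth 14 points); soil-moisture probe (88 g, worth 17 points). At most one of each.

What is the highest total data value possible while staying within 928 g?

Taking the top-ratio sensors first gives anemometer + gas sampler + GPS-RTK module + UV sensor for 265 (870 g).
Dropping anemometer and gas sampler frees 209 g; slotting in particulate counter + soil-moisture probe (254 g) lifts the total to 269 at 915 g.

269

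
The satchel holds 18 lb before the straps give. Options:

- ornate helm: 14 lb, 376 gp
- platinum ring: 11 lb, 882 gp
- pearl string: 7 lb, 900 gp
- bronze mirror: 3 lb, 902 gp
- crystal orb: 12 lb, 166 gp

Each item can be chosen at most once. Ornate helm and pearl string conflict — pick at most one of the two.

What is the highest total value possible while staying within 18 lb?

By value per lb: bronze mirror 300.67, pearl string 128.57, platinum ring 80.18, ornate helm 26.86 lead.
Taking pearl string + bronze mirror: 10 lb used, 1802 in value.

1802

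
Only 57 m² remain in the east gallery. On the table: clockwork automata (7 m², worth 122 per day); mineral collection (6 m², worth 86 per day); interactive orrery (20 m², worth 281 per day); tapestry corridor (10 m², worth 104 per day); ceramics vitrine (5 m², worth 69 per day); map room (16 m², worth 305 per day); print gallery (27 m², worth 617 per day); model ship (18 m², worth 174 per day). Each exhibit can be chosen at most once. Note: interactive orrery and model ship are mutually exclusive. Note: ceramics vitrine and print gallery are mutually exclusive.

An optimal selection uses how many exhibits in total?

Optimal total is 1130.
One optimal bundle: clockwork automata + mineral collection + map room + print gallery (56 m²).
All optima have 4 exhibits.

4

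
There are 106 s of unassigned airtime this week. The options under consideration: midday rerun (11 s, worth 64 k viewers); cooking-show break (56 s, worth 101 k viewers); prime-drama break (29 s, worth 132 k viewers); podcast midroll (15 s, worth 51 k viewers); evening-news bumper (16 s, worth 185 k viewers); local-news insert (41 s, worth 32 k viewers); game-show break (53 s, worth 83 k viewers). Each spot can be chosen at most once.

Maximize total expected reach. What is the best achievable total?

Density check — evening-news bumper 11.56, midday rerun 5.82, prime-drama break 4.55 are the best per s.
Taking midday rerun + prime-drama break + podcast midroll + evening-news bumper: 71 s used, 432 in expected reach.
The closest alternative, cooking-show break + prime-drama break + evening-news bumper, reaches only 418.

432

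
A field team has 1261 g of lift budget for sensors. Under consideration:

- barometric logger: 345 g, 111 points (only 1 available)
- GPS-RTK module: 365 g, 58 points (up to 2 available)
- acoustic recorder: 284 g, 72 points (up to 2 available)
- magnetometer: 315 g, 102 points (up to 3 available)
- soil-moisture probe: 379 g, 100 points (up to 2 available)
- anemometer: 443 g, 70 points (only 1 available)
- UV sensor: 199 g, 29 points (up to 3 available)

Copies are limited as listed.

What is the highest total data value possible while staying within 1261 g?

387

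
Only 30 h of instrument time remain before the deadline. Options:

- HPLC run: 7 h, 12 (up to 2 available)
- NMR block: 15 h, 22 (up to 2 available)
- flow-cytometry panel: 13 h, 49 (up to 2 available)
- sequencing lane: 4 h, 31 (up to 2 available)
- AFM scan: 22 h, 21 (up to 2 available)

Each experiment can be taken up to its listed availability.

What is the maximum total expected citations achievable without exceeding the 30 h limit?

The ratio heuristic lands on HPLC run + flow-cytometry panel + 2×sequencing lane (123) but leaves 2 h idle.
Dropping HPLC run and sequencing lane frees 11 h; slotting in flow-cytometry panel (13 h) lifts the total to 129 at 30 h.

129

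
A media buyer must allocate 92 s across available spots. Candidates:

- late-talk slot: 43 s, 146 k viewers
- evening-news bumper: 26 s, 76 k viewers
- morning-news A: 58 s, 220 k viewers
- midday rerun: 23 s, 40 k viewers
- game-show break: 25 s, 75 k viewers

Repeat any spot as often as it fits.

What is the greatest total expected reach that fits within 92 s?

296

A density-first pass picks morning-news A + game-show break — 295 at 83 s.
Dropping game-show break frees 25 s; slotting in evening-news bumper (26 s) lifts the total to 296 at 84 s.
Nothing else within 92 s beats 296.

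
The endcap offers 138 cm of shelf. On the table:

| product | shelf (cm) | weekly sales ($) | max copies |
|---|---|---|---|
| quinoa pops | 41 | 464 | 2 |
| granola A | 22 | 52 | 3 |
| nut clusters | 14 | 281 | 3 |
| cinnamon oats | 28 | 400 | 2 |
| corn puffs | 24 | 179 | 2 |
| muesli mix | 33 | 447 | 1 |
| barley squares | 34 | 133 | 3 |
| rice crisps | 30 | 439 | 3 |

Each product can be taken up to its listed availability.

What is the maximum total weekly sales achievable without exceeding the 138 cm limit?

2168

Taking the top-ratio products first gives 3×nut clusters + 3×rice crisps for 2160 (132 cm).
The 30 cm tied up in rice crisps is better spent on muesli mix — total rises to 2168 (135 cm).
Nothing else within 138 cm beats 2168.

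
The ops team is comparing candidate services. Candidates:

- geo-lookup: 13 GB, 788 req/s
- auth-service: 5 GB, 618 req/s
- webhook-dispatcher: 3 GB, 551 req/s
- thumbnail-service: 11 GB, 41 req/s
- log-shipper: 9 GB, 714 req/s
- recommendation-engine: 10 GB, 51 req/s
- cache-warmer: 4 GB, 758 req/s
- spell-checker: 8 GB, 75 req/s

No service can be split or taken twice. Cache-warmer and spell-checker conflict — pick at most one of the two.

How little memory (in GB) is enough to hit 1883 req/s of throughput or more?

Minimise GB subject to total throughput ≥ 1883.
Taking auth-service + webhook-dispatcher + cache-warmer gives 1927 (≥ 1883) for 12 GB.
Any bundle with less than 12 GB falls short of 1883.

12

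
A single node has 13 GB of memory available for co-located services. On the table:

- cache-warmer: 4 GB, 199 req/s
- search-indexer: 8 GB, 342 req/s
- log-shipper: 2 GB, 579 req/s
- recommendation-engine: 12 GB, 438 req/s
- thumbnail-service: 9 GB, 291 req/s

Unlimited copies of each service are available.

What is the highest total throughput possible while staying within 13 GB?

3474

Density check — log-shipper 289.50, cache-warmer 49.75, search-indexer 42.75 are the best per GB.
The ratio ordering already packs tightly: 6×log-shipper, 12 GB, 3474.
The spare 1 GB is too small for any remaining service, and no exchange beats 3474.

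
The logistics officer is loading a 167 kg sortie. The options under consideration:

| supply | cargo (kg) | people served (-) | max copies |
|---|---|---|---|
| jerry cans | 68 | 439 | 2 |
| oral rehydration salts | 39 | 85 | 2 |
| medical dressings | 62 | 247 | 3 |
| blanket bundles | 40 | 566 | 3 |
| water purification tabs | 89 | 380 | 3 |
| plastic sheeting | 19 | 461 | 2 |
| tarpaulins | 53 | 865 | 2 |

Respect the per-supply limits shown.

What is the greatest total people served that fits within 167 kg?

2757

By people served per kg: plastic sheeting 24.26, tarpaulins 16.32, blanket bundles 14.15, jerry cans 6.46 lead.
The ratio heuristic lands on 2×plastic sheeting + 2×tarpaulins (2652) but leaves 23 kg idle.
The 19 kg tied up in plastic sheeting is better spent on blanket bundles — total rises to 2757 (165 kg).
Every other selection either busts 167 kg or exceeds an availability limit or fails to beat 2757.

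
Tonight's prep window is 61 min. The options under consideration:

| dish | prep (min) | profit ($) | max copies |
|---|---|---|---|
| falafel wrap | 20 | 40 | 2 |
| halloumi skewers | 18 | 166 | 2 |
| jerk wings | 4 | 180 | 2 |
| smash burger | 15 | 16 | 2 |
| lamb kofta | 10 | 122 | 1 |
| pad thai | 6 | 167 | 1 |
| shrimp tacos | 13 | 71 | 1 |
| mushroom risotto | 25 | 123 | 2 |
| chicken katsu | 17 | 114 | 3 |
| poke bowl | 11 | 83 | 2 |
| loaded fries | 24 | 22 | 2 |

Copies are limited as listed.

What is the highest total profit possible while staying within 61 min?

981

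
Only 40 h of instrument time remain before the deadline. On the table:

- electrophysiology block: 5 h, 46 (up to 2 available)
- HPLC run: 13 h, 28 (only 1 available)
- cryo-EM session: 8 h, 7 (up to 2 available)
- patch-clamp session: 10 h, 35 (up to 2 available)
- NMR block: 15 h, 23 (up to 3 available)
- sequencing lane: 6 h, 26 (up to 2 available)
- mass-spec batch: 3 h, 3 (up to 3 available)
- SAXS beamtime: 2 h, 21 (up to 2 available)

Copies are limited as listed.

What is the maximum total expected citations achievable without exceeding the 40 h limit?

Greedy by ratio would take 2×electrophysiology block + patch-clamp session + 2×sequencing lane + mass-spec batch + 2×SAXS beamtime: 39 h used, total 224.
Dropping sequencing lane and mass-spec batch frees 9 h; slotting in patch-clamp session (10 h) lifts the total to 230 at 40 h.
Nothing else within 40 h beats 230.

230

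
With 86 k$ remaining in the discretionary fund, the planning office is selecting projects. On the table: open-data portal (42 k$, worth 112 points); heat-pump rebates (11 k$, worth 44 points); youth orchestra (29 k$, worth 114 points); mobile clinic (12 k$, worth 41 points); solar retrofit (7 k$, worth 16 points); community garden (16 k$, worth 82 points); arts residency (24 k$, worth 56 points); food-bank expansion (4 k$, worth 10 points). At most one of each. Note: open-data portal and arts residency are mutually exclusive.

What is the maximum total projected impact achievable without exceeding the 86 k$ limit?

307

Taking heat-pump rebates + youth orchestra + mobile clinic + solar retrofit + community garden + food-bank expansion: 79 k$ used, 307 in projected impact.
No other feasible combination exceeds 307.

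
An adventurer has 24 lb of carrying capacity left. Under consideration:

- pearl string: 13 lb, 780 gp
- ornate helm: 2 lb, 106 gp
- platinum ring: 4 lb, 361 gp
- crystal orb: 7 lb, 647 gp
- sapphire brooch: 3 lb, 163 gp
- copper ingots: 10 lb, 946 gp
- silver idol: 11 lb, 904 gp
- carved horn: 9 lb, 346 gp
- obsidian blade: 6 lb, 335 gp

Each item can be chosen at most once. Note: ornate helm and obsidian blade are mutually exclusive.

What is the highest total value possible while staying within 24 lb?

2117

The ratio ordering already packs tightly: platinum ring + crystal orb + sapphire brooch + copper ingots, 24 lb, 2117.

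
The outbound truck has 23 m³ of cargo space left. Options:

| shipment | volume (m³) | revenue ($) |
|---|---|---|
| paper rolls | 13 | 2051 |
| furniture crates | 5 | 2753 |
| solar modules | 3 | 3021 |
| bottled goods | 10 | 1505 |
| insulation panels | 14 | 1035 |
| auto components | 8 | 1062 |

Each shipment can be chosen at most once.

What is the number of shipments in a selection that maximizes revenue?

3

Best achievable revenue is 7825.
For example paper rolls + furniture crates + solar modules achieves it, using 21 m³.
Any selection reaching 7825 contains exactly 3 shipments.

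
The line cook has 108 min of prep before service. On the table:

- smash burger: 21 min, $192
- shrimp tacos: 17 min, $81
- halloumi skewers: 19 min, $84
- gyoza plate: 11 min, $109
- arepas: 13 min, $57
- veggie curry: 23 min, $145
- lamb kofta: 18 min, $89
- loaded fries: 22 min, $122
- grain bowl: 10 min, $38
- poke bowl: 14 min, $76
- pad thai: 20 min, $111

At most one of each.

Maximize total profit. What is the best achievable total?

Greedy by ratio would take smash burger + gyoza plate + veggie curry + loaded fries + grain bowl + pad thai: 107 min used, total 717.
Replace grain bowl and pad thai with shrimp tacos + poke bowl: the trade gains 8 net, giving 725 at 108 min.
No other feasible combination exceeds 725.

725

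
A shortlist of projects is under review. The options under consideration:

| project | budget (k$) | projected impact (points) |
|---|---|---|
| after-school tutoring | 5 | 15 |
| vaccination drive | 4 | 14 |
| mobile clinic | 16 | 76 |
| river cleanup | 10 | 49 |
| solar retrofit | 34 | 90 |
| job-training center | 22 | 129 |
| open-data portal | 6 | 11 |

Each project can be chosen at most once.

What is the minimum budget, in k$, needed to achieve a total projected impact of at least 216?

42

Need the lightest bundle worth ≥ 216.
vaccination drive + mobile clinic + job-training center: 219 projected impact at 42 k$.
Any bundle with less than 42 k$ falls short of 216.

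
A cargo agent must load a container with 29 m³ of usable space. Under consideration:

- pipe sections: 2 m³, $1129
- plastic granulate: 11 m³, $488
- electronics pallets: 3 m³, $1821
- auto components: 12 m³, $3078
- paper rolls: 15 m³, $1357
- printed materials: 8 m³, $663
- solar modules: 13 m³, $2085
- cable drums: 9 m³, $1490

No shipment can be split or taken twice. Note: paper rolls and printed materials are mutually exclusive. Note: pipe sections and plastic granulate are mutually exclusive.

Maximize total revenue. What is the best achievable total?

7518

By revenue per m³: electronics pallets 607.00, pipe sections 564.50, auto components 256.50 lead.
Taking pipe sections + electronics pallets + auto components + cable drums: 26 m³ used, 7518 in revenue.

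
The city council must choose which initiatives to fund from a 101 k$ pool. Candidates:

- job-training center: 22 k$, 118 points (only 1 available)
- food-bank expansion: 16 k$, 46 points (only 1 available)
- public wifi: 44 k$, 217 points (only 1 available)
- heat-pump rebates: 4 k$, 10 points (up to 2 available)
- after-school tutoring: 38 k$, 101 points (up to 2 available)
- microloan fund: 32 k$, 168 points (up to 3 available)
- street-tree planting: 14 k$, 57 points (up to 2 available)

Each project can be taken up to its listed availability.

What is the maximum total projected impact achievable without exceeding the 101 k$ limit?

514

Greedy by ratio would take job-training center + 2×microloan fund + street-tree planting: 100 k$ used, total 511.
Dropping job-training center and street-tree planting frees 36 k$; slotting in heat-pump rebates + microloan fund (36 k$) lifts the total to 514 at 100 k$.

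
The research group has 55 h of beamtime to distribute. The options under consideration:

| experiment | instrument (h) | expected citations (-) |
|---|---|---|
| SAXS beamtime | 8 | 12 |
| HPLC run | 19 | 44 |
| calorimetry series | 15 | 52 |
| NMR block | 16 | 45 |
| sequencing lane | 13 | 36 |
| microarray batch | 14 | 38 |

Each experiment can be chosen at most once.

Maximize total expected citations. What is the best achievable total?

147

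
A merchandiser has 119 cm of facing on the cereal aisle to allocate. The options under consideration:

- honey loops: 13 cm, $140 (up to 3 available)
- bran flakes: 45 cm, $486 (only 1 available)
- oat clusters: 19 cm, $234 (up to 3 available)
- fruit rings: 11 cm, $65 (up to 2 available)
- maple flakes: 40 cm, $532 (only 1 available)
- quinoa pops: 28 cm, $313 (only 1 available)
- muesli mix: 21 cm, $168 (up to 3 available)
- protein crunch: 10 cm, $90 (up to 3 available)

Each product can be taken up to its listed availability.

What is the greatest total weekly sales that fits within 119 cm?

1453

A density-first pass picks honey loops + 3×oat clusters + maple flakes — 1374 at 110 cm.
Dropping oat clusters frees 19 cm; slotting in quinoa pops (28 cm) lifts the total to 1453 at 119 cm.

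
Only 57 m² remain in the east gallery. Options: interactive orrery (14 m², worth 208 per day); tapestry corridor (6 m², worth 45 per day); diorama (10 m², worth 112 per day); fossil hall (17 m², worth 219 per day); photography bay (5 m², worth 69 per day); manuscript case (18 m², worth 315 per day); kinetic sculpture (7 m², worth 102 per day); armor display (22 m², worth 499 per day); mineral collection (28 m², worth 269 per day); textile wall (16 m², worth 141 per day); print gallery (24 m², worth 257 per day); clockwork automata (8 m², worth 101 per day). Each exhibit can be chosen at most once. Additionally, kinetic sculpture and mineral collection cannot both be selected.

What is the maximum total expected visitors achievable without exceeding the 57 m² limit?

A density-first pass picks interactive orrery + manuscript case + armor display — 1022 at 54 m².
The 14 m² tied up in interactive orrery is better spent on fossil hall — total rises to 1033 (57 m²).
Runner-up diorama + manuscript case + kinetic sculpture + armor display tops out at 1028.

1033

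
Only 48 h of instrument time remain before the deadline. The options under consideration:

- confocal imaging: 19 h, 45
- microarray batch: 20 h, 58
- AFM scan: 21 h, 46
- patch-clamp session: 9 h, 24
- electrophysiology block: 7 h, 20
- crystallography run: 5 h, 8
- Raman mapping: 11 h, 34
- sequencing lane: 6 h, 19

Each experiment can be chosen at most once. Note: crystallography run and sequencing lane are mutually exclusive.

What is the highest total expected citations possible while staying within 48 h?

136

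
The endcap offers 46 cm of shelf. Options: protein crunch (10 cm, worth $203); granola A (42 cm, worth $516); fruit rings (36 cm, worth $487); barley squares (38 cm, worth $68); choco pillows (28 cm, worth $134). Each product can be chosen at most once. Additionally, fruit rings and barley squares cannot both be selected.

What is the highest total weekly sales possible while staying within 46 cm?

690

The ratio ordering already packs tightly: protein crunch + fruit rings, 46 cm, 690.
Every other selection either busts 46 cm or breaks a pairing rule or fails to beat 690.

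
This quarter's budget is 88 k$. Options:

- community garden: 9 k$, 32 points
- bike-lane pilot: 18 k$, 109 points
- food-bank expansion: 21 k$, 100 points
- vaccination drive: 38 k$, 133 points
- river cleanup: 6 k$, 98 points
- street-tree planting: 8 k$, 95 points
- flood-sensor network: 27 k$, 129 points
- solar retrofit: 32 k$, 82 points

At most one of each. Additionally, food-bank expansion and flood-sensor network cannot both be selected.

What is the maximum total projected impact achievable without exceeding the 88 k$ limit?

Ranking by ratio (projected impact/k$): river cleanup 16.33, street-tree planting 11.88, bike-lane pilot 6.06, flood-sensor network 4.78.
Taking community garden + vaccination drive + river cleanup + street-tree planting + flood-sensor network: 88 k$ used, 487 in projected impact.

487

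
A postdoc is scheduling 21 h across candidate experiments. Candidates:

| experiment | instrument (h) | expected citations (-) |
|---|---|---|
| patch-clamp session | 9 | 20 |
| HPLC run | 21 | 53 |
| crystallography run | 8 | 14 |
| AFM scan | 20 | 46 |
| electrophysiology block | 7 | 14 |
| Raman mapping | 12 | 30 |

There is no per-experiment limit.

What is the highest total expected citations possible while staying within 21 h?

The ratio ordering already packs tightly: HPLC run, 21 h, 53.
That's the maximum — no swap from here does better than 53.

53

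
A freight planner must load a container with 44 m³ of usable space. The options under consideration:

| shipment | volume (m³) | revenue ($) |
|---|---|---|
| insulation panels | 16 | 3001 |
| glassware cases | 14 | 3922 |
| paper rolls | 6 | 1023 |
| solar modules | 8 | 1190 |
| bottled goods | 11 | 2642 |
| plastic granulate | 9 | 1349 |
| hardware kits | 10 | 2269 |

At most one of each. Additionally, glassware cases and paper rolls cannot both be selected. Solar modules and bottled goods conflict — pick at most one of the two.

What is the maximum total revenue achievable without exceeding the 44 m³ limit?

10182

Best packing: glassware cases + bottled goods + plastic granulate + hardware kits — 44 m³, 10182 total.
Runner-up insulation panels + glassware cases + bottled goods tops out at 9565.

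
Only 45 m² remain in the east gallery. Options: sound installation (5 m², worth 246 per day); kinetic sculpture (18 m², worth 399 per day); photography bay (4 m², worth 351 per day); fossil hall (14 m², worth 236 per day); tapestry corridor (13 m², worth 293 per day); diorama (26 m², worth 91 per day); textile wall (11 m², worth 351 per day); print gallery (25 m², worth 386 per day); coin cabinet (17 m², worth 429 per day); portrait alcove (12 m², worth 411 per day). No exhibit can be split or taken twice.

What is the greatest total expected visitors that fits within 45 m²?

1652

Density check — photography bay 87.75, sound installation 49.20, portrait alcove 34.25 are the best per m².
The ratio ordering already packs tightly: sound installation + photography bay + tapestry corridor + textile wall + portrait alcove, 45 m², 1652.
That's the maximum — no swap from here does better than 1652.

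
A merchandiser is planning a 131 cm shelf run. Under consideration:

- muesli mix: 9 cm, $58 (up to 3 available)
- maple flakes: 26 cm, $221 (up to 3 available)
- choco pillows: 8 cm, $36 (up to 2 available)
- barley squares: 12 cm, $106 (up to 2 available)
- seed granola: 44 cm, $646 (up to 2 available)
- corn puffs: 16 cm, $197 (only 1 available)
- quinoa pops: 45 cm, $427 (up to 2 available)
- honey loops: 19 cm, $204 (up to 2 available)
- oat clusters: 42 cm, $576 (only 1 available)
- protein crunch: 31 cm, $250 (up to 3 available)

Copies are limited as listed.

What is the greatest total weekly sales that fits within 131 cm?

1868

2×seed granola + oat clusters uses 130 of the 131 cm and totals 1868.
The spare 1 cm is too small for any remaining product, and no exchange beats 1868.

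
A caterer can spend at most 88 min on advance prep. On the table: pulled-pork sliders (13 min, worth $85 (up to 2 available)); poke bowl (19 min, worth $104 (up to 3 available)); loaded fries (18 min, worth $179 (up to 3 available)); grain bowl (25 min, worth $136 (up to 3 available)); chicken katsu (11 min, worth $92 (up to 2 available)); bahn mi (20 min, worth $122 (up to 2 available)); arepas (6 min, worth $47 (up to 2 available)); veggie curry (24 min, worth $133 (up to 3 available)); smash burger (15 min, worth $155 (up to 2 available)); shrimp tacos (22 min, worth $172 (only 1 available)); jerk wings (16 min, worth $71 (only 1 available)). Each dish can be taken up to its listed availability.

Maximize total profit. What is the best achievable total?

Ranking by ratio (profit/min): smash burger 10.33, loaded fries 9.94, chicken katsu 8.36.
Taking the top-ratio dishes first gives 3×loaded fries + 2×smash burger for 847 (84 min).
Dropping loaded fries frees 18 min; slotting in 2×chicken katsu (22 min) lifts the total to 852 at 88 min.
Nothing else within 88 min beats 852.

852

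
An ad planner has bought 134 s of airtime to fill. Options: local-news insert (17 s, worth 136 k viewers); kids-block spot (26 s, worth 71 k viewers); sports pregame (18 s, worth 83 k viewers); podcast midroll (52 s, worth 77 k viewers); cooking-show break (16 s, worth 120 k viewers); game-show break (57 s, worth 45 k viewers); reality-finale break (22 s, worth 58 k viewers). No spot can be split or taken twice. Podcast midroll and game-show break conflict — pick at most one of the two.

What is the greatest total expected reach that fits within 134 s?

Density check — local-news insert 8.00, cooking-show break 7.50, sports pregame 4.61 are the best per s.
The ratio heuristic lands on local-news insert + kids-block spot + sports pregame + cooking-show break + reality-finale break (468) but leaves 35 s idle.
The 22 s tied up in reality-finale break is better spent on podcast midroll — total rises to 487 (129 s).
Every other selection either busts 134 s or breaks a pairing rule or fails to beat 487.

487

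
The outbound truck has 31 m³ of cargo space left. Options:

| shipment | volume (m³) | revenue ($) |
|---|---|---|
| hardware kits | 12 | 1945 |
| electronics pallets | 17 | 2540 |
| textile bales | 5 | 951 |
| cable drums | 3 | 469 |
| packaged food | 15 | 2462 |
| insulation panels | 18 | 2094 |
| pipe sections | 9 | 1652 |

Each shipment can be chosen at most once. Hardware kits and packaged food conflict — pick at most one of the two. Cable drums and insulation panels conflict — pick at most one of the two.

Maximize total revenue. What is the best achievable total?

Density check — textile bales 190.20, pipe sections 183.56, packaged food 164.13, hardware kits 162.08 are the best per m³.
The ratio heuristic lands on textile bales + packaged food + pipe sections (5065) but leaves 2 m³ idle.
Replace packaged food with electronics pallets: the trade gains 78 net, giving 5143 at 31 m³.
Runner-up textile bales + packaged food + pipe sections tops out at 5065.

5143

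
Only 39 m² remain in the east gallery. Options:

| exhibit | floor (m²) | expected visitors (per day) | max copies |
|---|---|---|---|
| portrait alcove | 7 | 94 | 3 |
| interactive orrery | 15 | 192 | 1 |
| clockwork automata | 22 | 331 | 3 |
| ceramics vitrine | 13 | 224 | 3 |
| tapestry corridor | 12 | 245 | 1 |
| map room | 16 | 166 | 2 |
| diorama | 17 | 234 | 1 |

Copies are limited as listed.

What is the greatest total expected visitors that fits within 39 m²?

693

Taking 2×ceramics vitrine + tapestry corridor: 38 m² used, 693 in expected visitors.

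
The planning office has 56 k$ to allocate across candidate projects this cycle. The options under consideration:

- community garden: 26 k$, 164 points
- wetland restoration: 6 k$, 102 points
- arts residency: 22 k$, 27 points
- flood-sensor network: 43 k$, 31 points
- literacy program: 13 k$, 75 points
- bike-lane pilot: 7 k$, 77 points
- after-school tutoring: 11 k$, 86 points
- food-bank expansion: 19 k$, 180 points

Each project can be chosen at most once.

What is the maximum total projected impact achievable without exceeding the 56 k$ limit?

520

Ranking by ratio (projected impact/k$): wetland restoration 17.00, bike-lane pilot 11.00, food-bank expansion 9.47, after-school tutoring 7.82.
The ratio ordering already packs tightly: wetland restoration + literacy program + bike-lane pilot + after-school tutoring + food-bank expansion, 56 k$, 520.
Every other selection either busts 56 k$ or fails to beat 520.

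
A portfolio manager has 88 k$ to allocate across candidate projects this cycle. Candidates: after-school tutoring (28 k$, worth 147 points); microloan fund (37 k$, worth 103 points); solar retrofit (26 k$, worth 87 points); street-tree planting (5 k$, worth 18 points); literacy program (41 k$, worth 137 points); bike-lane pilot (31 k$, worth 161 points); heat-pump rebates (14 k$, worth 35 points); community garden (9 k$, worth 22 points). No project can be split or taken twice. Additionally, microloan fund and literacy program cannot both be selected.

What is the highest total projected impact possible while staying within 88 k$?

395

Ranking by ratio (projected impact/k$): after-school tutoring 5.25, bike-lane pilot 5.19, street-tree planting 3.60, solar retrofit 3.35.
The ratio heuristic lands on after-school tutoring + street-tree planting + bike-lane pilot + heat-pump rebates + community garden (383) but leaves 1 k$ idle.
The 28 k$ tied up in street-tree planting and heat-pump rebates and community garden is better spent on solar retrofit — total rises to 395 (85 k$).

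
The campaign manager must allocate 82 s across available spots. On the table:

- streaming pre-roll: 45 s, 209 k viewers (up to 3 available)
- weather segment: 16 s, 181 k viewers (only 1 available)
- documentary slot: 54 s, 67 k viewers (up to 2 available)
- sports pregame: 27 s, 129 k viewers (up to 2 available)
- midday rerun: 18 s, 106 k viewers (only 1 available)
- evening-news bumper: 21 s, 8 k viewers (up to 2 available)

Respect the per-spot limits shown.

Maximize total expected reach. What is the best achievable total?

Taking the top-ratio spots first gives weather segment + sports pregame + midday rerun + evening-news bumper for 424 (82 s).
Replace sports pregame and evening-news bumper with streaming pre-roll: the trade gains 72 net, giving 496 at 79 s.
No other feasible combination exceeds 496.

496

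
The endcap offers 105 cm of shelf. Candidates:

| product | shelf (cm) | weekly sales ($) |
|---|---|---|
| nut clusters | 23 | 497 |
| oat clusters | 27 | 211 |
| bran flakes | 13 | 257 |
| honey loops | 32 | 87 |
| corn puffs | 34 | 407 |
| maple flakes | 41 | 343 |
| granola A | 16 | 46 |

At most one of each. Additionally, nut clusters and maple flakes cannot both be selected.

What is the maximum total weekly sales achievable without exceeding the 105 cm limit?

1372

Ranking by ratio (weekly sales/cm): nut clusters 21.61, bran flakes 19.77, corn puffs 11.97.
The ratio ordering already packs tightly: nut clusters + oat clusters + bran flakes + corn puffs, 97 cm, 1372.
The closest alternative, nut clusters + bran flakes + honey loops + corn puffs, reaches only 1248.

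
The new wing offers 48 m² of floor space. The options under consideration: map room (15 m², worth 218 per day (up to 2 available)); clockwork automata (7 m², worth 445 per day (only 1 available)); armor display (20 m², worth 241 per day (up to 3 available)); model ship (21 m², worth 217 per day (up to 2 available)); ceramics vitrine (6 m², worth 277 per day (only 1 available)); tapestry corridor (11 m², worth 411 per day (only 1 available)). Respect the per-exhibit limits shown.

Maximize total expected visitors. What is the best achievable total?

1374

Filling by ratio: map room + clockwork automata + ceramics vitrine + tapestry corridor for 1351, with 9 m² left unused.
Dropping map room frees 15 m²; slotting in armor display (20 m²) lifts the total to 1374 at 44 m².
Nothing else within 48 m² beats 1374.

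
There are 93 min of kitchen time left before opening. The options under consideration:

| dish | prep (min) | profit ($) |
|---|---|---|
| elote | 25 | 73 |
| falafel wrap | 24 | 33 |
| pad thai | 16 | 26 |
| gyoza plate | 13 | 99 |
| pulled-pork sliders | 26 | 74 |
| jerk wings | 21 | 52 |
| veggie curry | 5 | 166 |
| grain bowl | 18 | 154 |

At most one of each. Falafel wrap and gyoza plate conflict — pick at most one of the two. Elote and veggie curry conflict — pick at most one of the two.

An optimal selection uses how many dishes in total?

5

The maximum profit within 93 min is 545.
gyoza plate + pulled-pork sliders + jerk wings + veggie curry + grain bowl hits 545 at 83 min.
All optima have 5 dishes.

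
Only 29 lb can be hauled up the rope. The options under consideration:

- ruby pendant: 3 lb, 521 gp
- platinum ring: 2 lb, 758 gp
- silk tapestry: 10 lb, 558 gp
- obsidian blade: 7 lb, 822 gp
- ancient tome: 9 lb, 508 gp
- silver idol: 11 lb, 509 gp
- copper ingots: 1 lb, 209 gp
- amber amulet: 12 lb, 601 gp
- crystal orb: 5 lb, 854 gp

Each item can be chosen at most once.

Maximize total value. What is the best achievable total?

Greedy by ratio would take ruby pendant + platinum ring + obsidian blade + ancient tome + copper ingots + crystal orb: 27 lb used, total 3672.
Dropping ancient tome frees 9 lb; slotting in silk tapestry (10 lb) lifts the total to 3722 at 28 lb.
That's the maximum — no swap from here does better than 3722.

3722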